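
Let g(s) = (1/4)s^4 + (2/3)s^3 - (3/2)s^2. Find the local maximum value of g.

0

g'(s) = s^3 + 2s^2 - 3s = 0 at s = -3, 0, 1.
g''(s) = 3s^2 + 4s - 3. g''(-3) = 12 > 0 ⇒ local minimum; g''(0) = -3 < 0 ⇒ local maximum; g''(1) = 4 > 0 ⇒ local minimum.
So the local maximum value is g(0) = 0.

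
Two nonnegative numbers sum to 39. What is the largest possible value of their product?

With x + y = 39, the product is P(x) = x(39 − x).
P'(x) = 39 − 2x = 0 gives x = 39/2; P'' = −2 < 0, so this is the maximum.
P = 39/2·39/2 = 1521/4.

1521/4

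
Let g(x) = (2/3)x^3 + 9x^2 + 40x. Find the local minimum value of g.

-176/3

Critical points: g'(x) = 2x^2 + 18x + 40 vanishes at x = -5, -4.
Since g''(x) = 4x + 18, we get g''(-5) = -2 < 0 ⇒ local maximum; g''(-4) = 2 > 0 ⇒ local minimum.
So the local minimum value is g(-4) = -176/3.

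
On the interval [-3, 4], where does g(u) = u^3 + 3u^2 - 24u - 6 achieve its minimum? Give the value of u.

2

The derivative is 3u^2 + 6u - 24, whose only zero in [-3, 4] is u = 2.
Compare values at every candidate in [-3, 4]: g(-3) = 66,  g(2) = -34,  g(4) = 10.
So the minimum is g(2) = -34.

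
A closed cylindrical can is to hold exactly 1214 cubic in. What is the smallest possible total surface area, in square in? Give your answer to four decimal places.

629.9803

With radius r and height h, πr²h = 1214 so h = 1214/(πr²), and S(r) = 2πr² + 2πrh = 2πr² + 2·1214/r.
S'(r) = 4πr − 2·1214/r² = 0 ⇒ r³ = 1214/(2π), so r ≈ 5.7811 and h = 2r ≈ 11.5623.
S''(r) = 4π + 4·1214/r³ > 0, so this is the minimum; S ≈ 629.9803.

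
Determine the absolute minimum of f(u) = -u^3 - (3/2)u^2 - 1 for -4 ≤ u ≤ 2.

Differentiating, f'(u) = -3u^2 - 3u; which vanishes at u = -1 and u = 0.
Compare values at every candidate in [-4, 2]: f(-4) = 39; f(-1) = -3/2; f(0) = -1; f(2) = -15.
So the minimum is f(2) = -15.

-15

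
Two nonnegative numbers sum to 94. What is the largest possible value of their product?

With x + y = 94, the product is P(x) = x(94 − x).
P'(x) = 94 − 2x = 0 gives x = 47; P'' = −2 < 0, so this is the maximum.
P = 47·47 = 2209.

2209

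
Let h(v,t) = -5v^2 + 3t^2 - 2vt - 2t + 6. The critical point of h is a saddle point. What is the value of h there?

∂h/∂v = -10v - 2t = 0 and ∂h/∂t = -2v + 6t - 2 = 0, so (v, t) = (-1/16, 5/16).
The Hessian has h_{vv} = -10, h_{tt} = 6, h_{vt} = -2, giving D = -64 < 0, so the point is a saddle point.
h(-1/16, 5/16) = 91/16.

91/16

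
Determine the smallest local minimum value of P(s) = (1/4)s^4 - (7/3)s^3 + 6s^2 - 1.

Critical points: P'(s) = s^3 - 7s^2 + 12s vanishes at s = 0, 3, 4.
Since P''(s) = 3s^2 - 14s + 12, we get P''(0) = 12 > 0 ⇒ local minimum; P''(3) = -3 < 0 ⇒ local maximum; P''(4) = 4 > 0 ⇒ local minimum.
So the smallest local minimum value is P(0) = -1.

-1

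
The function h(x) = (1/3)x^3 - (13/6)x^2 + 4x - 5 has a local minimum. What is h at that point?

Critical points: h'(x) = x^2 - (13/3)x + 4 vanishes at x = 4/3, 3.
Since h''(x) = 2x - 13/3, we get h''(4/3) = -5/3 < 0 ⇒ local maximum; h''(3) = 5/3 > 0 ⇒ local minimum.
So the local minimum value is h(3) = -7/2.

-7/2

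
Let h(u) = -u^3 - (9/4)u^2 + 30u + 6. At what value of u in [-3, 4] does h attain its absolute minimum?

-3

Differentiating, h'(u) = -3u^2 - (9/2)u + 30; whose only zero in [-3, 4] is u = 5/2.
Compare values at every candidate in [-3, 4]: h(-3) = -309/4,  h(5/2) = 821/16,  h(4) = 26.
So the minimum is h(-3) = -309/4.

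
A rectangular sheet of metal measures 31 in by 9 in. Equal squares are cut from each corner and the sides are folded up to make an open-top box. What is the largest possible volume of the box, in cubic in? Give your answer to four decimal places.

270.2197

With cut size x, the volume is V(x) = x(31 − 2x)(9 − 2x) for 0 < x < 4.5.
V'(x) = 12x^2 − 160x + 279. Setting V'(x) = 0 gives x ≈ 2.0629 (the root in (0, 4.5)).
V''(x) = 24x − 160 is negative there, so this is the maximum; V ≈ 270.2197.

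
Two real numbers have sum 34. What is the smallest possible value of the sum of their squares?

With a + b = 34, a^2 + b^2 = a^2 + (34 − a)^2.
The derivative 2a − 2(34 − a) = 4a − 68 vanishes at a = 17; second derivative 4 > 0, a minimum.
The minimum is 2·(17)^2 = 578.

578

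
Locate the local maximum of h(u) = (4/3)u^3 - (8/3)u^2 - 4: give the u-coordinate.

0

Critical points: h'(u) = 4u^2 - (16/3)u vanishes at u = 0, 4/3.
h''(u) = 8u - 16/3. h''(0) = -16/3 < 0 ⇒ local maximum; h''(4/3) = 16/3 > 0 ⇒ local minimum.
So the local maximum value is h(0) = -4.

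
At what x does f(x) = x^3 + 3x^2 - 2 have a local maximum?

-2

f'(x) = 3x^2 + 6x. Setting f'(x) = 0 gives x ∈ {-2, 0}.
f''(x) = 6x + 6. f''(-2) = -6 < 0 ⇒ local maximum; f''(0) = 6 > 0 ⇒ local minimum.
Thus f has its local maximum at x = -2, with value 2.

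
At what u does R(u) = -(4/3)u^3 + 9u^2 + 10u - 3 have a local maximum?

R'(u) = -4u^2 + 18u + 10 = 0 at u = -1/2, 5.
Second-derivative test with R''(u) = -8u + 18: R''(-1/2) = 22 > 0 ⇒ local minimum; R''(5) = -22 < 0 ⇒ local maximum.
Thus R has its local maximum at u = 5, with value 316/3.

5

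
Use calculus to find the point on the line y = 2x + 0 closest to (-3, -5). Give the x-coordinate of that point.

Minimize D(x)^2 = (x + 3)^2 + (2x + 5)^2.
d/dx[D^2] = 2(x + 3) + 2·2·(2x + 5) = 0 ⇒ x = -13/5.
Then y = -26/5 and the distance is √(1/5) ≈ 0.4472.

-13/5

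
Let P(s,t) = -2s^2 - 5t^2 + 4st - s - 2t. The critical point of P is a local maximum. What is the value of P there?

∂P/∂s = -4s + 4t - 1 = 0 and ∂P/∂t = 4s - 10t - 2 = 0, so (s, t) = (-3/4, -1/2).
The Hessian has P_{ss} = -4, P_{tt} = -10, P_{st} = 4, giving D = 24 > 0 with P_{ss} < 0, so the point is a local maximum.
P(-3/4, -1/2) = 7/8.

7/8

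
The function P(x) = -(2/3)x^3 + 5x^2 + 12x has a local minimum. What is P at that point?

-19/3

Critical points: P'(x) = -2x^2 + 10x + 12 vanishes at x = -1, 6.
P''(x) = -4x + 10. P''(-1) = 14 > 0 ⇒ local minimum; P''(6) = -14 < 0 ⇒ local maximum.
Thus P has its local minimum at x = -1, with value -19/3.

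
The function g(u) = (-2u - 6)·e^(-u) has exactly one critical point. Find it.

-2

Differentiating with the product rule gives g'(u) = (2u + 4)·e^(-u). Since e^(-u) > 0, the only critical point is u = -2.
g''(-2) has the same sign as 2 > 0, so this is a local minimum.
g(-2) = (-2)·e^(2) ≈ -14.7781.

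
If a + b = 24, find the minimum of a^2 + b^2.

288

With a + b = 24, a^2 + b^2 = a^2 + (24 − a)^2.
The derivative 2a − 2(24 − a) = 4a − 48 vanishes at a = 12; second derivative 4 > 0, a minimum.
The minimum is 2·(12)^2 = 288.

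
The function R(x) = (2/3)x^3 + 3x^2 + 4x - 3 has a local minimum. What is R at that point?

R'(x) = 2x^2 + 6x + 4 = 0 at x = -2, -1.
Second-derivative test with R''(x) = 4x + 6: R''(-2) = -2 < 0 ⇒ local maximum; R''(-1) = 2 > 0 ⇒ local minimum.
The local minimum is R(-1) = -14/3.

-14/3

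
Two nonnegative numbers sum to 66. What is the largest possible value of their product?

With x + y = 66, the product is P(x) = x(66 − x).
P'(x) = 66 − 2x = 0 gives x = 33; P'' = −2 < 0, so this is the maximum.
P = 33·33 = 1089.

1089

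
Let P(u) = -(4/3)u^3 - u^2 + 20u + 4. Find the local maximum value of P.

88/3

P'(u) = -4u^2 - 2u + 20 = 0 at u = -5/2, 2.
Second-derivative test with P''(u) = -8u - 2: P''(-5/2) = 18 > 0 ⇒ local minimum; P''(2) = -18 < 0 ⇒ local maximum.
So the local maximum value is P(2) = 88/3.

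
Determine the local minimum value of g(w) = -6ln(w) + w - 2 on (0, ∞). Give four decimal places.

g'(w) = -6/w + 1 = 0 gives w = 6.
g''(w) = 6/w², which is positive for w > 0, so this is a local minimum.
g(6) = -6·ln(6) + 6 - 2 ≈ -6.7506.

-6.7506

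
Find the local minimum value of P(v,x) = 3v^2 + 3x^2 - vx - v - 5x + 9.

232/35

∂P/∂v = 6v - x - 1 = 0 and ∂P/∂x = -v + 6x - 5 = 0, so (v, x) = (11/35, 31/35).
The Hessian has P_{vv} = 6, P_{xx} = 6, P_{vx} = -1, giving D = 35 > 0 with P_{vv} > 0, so the point is a local minimum.
P(11/35, 31/35) = 232/35.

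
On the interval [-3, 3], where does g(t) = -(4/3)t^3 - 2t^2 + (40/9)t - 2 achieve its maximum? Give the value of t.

Differentiating, g'(t) = -4t^2 - 4t + 40/9; which vanishes at t = -5/3 and t = 2/3.
Candidates: g(-3) = 8/3,  g(-5/3) = -712/81,  g(2/3) = -26/81,  g(3) = -128/3.
The maximum over the interval is 8/3, attained at t = -3.

-3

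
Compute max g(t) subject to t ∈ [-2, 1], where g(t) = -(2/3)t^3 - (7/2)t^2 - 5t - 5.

Differentiating, g'(t) = -2t^2 - 7t - 5; whose only zero in [-2, 1] is t = -1.
Compare values at every candidate in [-2, 1]: g(-2) = -11/3; g(-1) = -17/6; g(1) = -85/6.
The maximum over the interval is -17/6, attained at t = -1.

-17/6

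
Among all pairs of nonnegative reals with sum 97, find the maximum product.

9409/4

With x + y = 97, the product is P(x) = x(97 − x).
P'(x) = 97 − 2x = 0 gives x = 97/2; P'' = −2 < 0, so this is the maximum.
P = 97/2·97/2 = 9409/4.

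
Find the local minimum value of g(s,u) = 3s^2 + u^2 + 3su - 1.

-1

∂g/∂s = 6s + 3u = 0 and ∂g/∂u = 3s + 2u = 0, so (s, u) = (0, 0).
The Hessian has g_{ss} = 6, g_{uu} = 2, g_{su} = 3, giving D = 3 > 0 with g_{ss} > 0, so the point is a local minimum.
g(0, 0) = -1.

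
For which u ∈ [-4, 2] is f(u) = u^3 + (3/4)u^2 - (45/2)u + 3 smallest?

Differentiating, f'(u) = 3u^2 + (3/2)u - 45/2; whose only zero in [-4, 2] is u = -3.
Evaluating at the critical points and endpoints: f(-4) = 41, f(-3) = 201/4, f(2) = -31.
Hence the absolute minimum is -31 at u = 2.

2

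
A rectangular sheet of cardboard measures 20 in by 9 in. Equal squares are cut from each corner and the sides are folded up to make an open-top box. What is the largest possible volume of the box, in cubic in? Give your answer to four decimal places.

160.1168

With cut size x, the volume is V(x) = x(20 − 2x)(9 − 2x) for 0 < x < 4.5.
V'(x) = 12x^2 − 116x + 180. Setting V'(x) = 0 gives x ≈ 1.9418 (the root in (0, 4.5)).
V''(x) = 24x − 116 is negative there, so this is the maximum; V ≈ 160.1168.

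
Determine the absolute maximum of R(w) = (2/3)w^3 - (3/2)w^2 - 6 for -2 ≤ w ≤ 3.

-3/2

R'(w) = 2w^2 - 3w, which vanishes at w = 0 and w = 3/2.
Compare values at every candidate in [-2, 3]: R(-2) = -52/3; R(0) = -6; R(3/2) = -57/8; R(3) = -3/2.
The maximum over the interval is -3/2, attained at w = 3.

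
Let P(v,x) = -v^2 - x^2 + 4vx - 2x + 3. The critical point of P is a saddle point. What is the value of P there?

8/3

∂P/∂v = -2v + 4x = 0 and ∂P/∂x = 4v - 2x - 2 = 0, so (v, x) = (2/3, 1/3).
The Hessian has P_{vv} = -2, P_{xx} = -2, P_{vx} = 4, giving D = -12 < 0, so the point is a saddle point.
P(2/3, 1/3) = 8/3.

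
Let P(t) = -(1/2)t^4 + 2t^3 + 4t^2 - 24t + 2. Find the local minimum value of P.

P'(t) = -2t^3 + 6t^2 + 8t - 24 = 0 at t = -2, 2, 3.
Since P''(t) = -6t^2 + 12t + 8, we get P''(-2) = -40 < 0 ⇒ local maximum; P''(2) = 8 > 0 ⇒ local minimum; P''(3) = -10 < 0 ⇒ local maximum.
So the local minimum value is P(2) = -22.

-22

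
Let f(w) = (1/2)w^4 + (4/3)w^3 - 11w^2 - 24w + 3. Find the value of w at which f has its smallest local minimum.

f'(w) = 2w^3 + 4w^2 - 22w - 24. Setting f'(w) = 0 gives w ∈ {-4, -1, 3}.
Second-derivative test with f''(w) = 6w^2 + 8w - 22: f''(-4) = 42 > 0 ⇒ local minimum; f''(-1) = -24 < 0 ⇒ local maximum; f''(3) = 56 > 0 ⇒ local minimum.
The smallest local minimum is f(3) = -183/2.

3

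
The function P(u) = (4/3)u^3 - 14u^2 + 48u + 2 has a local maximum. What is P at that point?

56

P'(u) = 4u^2 - 28u + 48 = 0 at u = 3, 4.
P''(u) = 8u - 28. P''(3) = -4 < 0 ⇒ local maximum; P''(4) = 4 > 0 ⇒ local minimum.
Thus P has its local maximum at u = 3, with value 56.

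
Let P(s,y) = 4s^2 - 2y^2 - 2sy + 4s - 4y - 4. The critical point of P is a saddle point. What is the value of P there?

-4

∂P/∂s = 8s - 2y + 4 = 0 and ∂P/∂y = -2s - 4y - 4 = 0, so (s, y) = (-2/3, -2/3).
The Hessian has P_{ss} = 8, P_{yy} = -4, P_{sy} = -2, giving D = -36 < 0, so the point is a saddle point.
P(-2/3, -2/3) = -4.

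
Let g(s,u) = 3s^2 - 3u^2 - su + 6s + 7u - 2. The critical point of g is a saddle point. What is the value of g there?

∂g/∂s = 6s - u + 6 = 0 and ∂g/∂u = -s - 6u + 7 = 0, so (s, u) = (-29/37, 48/37).
The Hessian has g_{ss} = 6, g_{uu} = -6, g_{su} = -1, giving D = -37 < 0, so the point is a saddle point.
g(-29/37, 48/37) = 7/37.

7/37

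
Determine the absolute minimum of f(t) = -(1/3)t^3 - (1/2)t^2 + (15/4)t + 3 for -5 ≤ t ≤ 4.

f'(t) = -t^2 - t + 15/4, which vanishes at t = -5/2 and t = 3/2.
Candidates: f(-5) = 161/12, f(-5/2) = -103/24, f(3/2) = 51/8, f(4) = -34/3.
The minimum over the interval is -34/3, attained at t = 4.

-34/3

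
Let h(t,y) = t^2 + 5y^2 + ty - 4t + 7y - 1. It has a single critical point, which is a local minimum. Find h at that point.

-176/19

∂h/∂t = 2t + y - 4 = 0 and ∂h/∂y = t + 10y + 7 = 0, so (t, y) = (47/19, -18/19).
The Hessian has h_{tt} = 2, h_{yy} = 10, h_{ty} = 1, giving D = 19 > 0 with h_{tt} > 0, so the point is a local minimum.
h(47/19, -18/19) = -176/19.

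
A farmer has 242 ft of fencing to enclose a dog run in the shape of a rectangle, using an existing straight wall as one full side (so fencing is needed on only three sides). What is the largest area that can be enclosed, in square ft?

14641/2

Let the sides perpendicular to the wall have length x and the parallel side y, so 2x + y = 242 and the area is A = xy = x(242 − 2x).
A'(x) = 242 − 4x = 0 gives x = 121/2, and A''(x) = −4 < 0 confirms a maximum.
Then y = 242 − 2·121/2 = 121 and A = 14641/2.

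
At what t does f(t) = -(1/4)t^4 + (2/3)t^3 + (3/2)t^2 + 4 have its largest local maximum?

Critical points: f'(t) = -t^3 + 2t^2 + 3t vanishes at t = -1, 0, 3.
f''(t) = -3t^2 + 4t + 3. f''(-1) = -4 < 0 ⇒ local maximum; f''(0) = 3 > 0 ⇒ local minimum; f''(3) = -12 < 0 ⇒ local maximum.
The largest local maximum is f(3) = 61/4.

3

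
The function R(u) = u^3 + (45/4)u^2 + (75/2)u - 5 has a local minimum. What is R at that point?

R'(u) = 3u^2 + (45/2)u + 75/2 = 0 at u = -5, -5/2.
R''(u) = 6u + 45/2. R''(-5) = -15/2 < 0 ⇒ local maximum; R''(-5/2) = 15/2 > 0 ⇒ local minimum.
Thus R has its local minimum at u = -5/2, with value -705/16.

-705/16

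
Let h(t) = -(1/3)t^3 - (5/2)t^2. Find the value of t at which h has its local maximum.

0

h'(t) = -t^2 - 5t. Setting h'(t) = 0 gives t ∈ {-5, 0}.
Since h''(t) = -2t - 5, we get h''(-5) = 5 > 0 ⇒ local minimum; h''(0) = -5 < 0 ⇒ local maximum.
The local maximum is h(0) = 0.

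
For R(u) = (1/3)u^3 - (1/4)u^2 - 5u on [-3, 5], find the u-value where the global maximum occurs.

Differentiating, R'(u) = u^2 - (1/2)u - 5; which vanishes at u = -2 and u = 5/2.
Candidates: R(-3) = 15/4,  R(-2) = 19/3,  R(5/2) = -425/48,  R(5) = 125/12.
The maximum over the interval is 125/12, attained at u = 5.

5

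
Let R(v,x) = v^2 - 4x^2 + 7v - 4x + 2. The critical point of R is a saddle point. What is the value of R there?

-37/4

∂R/∂v = 2v + 7 = 0 and ∂R/∂x = -8x - 4 = 0, so (v, x) = (-7/2, -1/2).
The Hessian has R_{vv} = 2, R_{xx} = -8, R_{vx} = 0, giving D = -16 < 0, so the point is a saddle point.
R(-7/2, -1/2) = -37/4.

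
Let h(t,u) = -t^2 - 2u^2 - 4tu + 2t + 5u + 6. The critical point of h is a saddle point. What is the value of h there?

∂h/∂t = -2t - 4u + 2 = 0 and ∂h/∂u = -4t - 4u + 5 = 0, so (t, u) = (3/2, -1/4).
The Hessian has h_{tt} = -2, h_{uu} = -4, h_{tu} = -4, giving D = -8 < 0, so the point is a saddle point.
h(3/2, -1/4) = 55/8.

55/8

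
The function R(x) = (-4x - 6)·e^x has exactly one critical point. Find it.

-5/2

Differentiating with the product rule gives R'(x) = (-4x - 10)·e^x. Since e^x > 0, the only critical point is x = -5/2.
R''(-5/2) has the same sign as -4 < 0, so this is a local maximum.
R(-5/2) = (4)·e^(-5/2) ≈ 0.3283.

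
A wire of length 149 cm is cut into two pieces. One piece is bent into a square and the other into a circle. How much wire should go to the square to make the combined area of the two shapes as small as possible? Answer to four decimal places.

Let x be the length used for the square. Square side x/4; circle radius (149−x)/(2π).
A(x) = (x/4)² + π·((149−x)/(2π))² = x²/16 + (149−x)²/(4π) for 0 ≤ x ≤ 149. A'(x) = x/8 − (149−x)/(2π) = 0 gives x = 4·149/(π+4) ≈ 83.4548.
A'' = 1/8 + 1/(2π) > 0, so this gives the minimum combined area; x ≈ 83.4548 cm to the square.

83.4548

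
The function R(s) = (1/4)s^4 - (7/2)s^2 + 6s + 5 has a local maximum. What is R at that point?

31/4

R'(s) = s^3 - 7s + 6. Setting R'(s) = 0 gives s ∈ {-3, 1, 2}.
R''(s) = 3s^2 - 7. R''(-3) = 20 > 0 ⇒ local minimum; R''(1) = -4 < 0 ⇒ local maximum; R''(2) = 5 > 0 ⇒ local minimum.
So the local maximum value is R(1) = 31/4.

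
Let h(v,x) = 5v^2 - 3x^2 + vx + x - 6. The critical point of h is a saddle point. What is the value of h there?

-361/61

∂h/∂v = 10v + x = 0 and ∂h/∂x = v - 6x + 1 = 0, so (v, x) = (-1/61, 10/61).
The Hessian has h_{vv} = 10, h_{xx} = -6, h_{vx} = 1, giving D = -61 < 0, so the point is a saddle point.
h(-1/61, 10/61) = -361/61.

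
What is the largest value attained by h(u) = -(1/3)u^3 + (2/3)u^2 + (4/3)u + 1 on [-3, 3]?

12

h'(u) = -u^2 + (4/3)u + 4/3, which vanishes at u = -2/3 and u = 2.
Compare values at every candidate in [-3, 3]: h(-3) = 12; h(-2/3) = 41/81; h(2) = 11/3; h(3) = 2.
The maximum over the interval is 12, attained at u = -3.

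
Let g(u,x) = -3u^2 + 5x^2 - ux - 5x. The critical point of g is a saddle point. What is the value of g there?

-75/61

∂g/∂u = -6u - x = 0 and ∂g/∂x = -u + 10x - 5 = 0, so (u, x) = (-5/61, 30/61).
The Hessian has g_{uu} = -6, g_{xx} = 10, g_{ux} = -1, giving D = -61 < 0, so the point is a saddle point.
g(-5/61, 30/61) = -75/61.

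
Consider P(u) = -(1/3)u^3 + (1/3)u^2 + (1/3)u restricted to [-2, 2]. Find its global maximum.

10/3

Differentiating, P'(u) = -u^2 + (2/3)u + 1/3; which vanishes at u = -1/3 and u = 1.
Compare values at every candidate in [-2, 2]: P(-2) = 10/3; P(-1/3) = -5/81; P(1) = 1/3; P(2) = -2/3.
Hence the absolute maximum is 10/3 at u = -2.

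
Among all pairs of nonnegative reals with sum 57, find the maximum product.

3249/4

With x + y = 57, the product is P(x) = x(57 − x).
P'(x) = 57 − 2x = 0 gives x = 57/2; P'' = −2 < 0, so this is the maximum.
P = 57/2·57/2 = 3249/4.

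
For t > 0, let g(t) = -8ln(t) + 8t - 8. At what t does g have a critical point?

g'(t) = -8/t + 8 = 0 gives t = 1.
g''(t) = 8/t², which is positive for t > 0, so this is a local minimum.
g(1) = -8·ln(1) + 8 - 8 ≈ 0.0000.

1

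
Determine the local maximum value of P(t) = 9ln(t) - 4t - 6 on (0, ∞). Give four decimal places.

P'(t) = 9/t − 4 = 0 gives t = 9/4.
P''(t) = -9/t², which is negative for t > 0, so this is a local maximum.
P(9/4) = 9·ln(9/4) - 9 - 6 ≈ -7.7016.

-7.7016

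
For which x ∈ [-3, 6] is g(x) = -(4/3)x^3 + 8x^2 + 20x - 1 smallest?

g'(x) = -4x^2 + 16x + 20, which vanishes at x = -1 and x = 5.
Candidates: g(-3) = 47; g(-1) = -35/3; g(5) = 397/3; g(6) = 119.
So the minimum is g(-1) = -35/3.

-1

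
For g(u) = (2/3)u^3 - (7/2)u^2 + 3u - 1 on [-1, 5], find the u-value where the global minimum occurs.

Differentiating, g'(u) = 2u^2 - 7u + 3; which vanishes at u = 1/2 and u = 3.
Compare values at every candidate in [-1, 5]: g(-1) = -49/6, g(1/2) = -7/24, g(3) = -11/2, g(5) = 59/6.
So the minimum is g(-1) = -49/6.

-1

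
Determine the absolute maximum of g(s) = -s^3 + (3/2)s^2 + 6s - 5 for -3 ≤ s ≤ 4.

g'(s) = -3s^2 + 3s + 6, which vanishes at s = -1 and s = 2.
Evaluating at the critical points and endpoints: g(-3) = 35/2, g(-1) = -17/2, g(2) = 5, g(4) = -21.
So the maximum is g(-3) = 35/2.

35/2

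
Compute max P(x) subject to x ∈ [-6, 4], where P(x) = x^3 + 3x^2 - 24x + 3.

83

The derivative is 3x^2 + 6x - 24, which vanishes at x = -4 and x = 2.
Evaluating at the critical points and endpoints: P(-6) = 39; P(-4) = 83; P(2) = -25; P(4) = 19.
The maximum over the interval is 83, attained at x = -4.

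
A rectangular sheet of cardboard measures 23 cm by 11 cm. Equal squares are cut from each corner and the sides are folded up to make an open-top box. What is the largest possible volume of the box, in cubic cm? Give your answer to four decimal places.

270.9322

With cut size x, the volume is V(x) = x(23 − 2x)(11 − 2x) for 0 < x < 5.5.
V'(x) = 12x^2 − 136x + 253. Setting V'(x) = 0 gives x ≈ 2.3459 (the root in (0, 5.5)).
V''(x) = 24x − 136 is negative there, so this is the maximum; V ≈ 270.9322.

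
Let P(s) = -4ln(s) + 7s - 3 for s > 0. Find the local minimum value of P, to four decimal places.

P'(s) = -4/s + 7 = 0 gives s = 4/7.
P''(s) = 4/s², which is positive for s > 0, so this is a local minimum.
P(4/7) = -4·ln(4/7) + 4 - 3 ≈ 3.2385.

3.2385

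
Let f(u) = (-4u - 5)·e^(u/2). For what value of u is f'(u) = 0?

f'(u) = (-4)·e^(u/2) + (-4u - 5)·(1/2)·e^(u/2) = (-2u - 13/2)·e^(u/2). Since e^(u/2) > 0, the only critical point is u = -13/4.
f''(-13/4) has the same sign as -2 < 0, so this is a local maximum.
f(-13/4) = (8)·e^(-13/8) ≈ 1.5753.

-13/4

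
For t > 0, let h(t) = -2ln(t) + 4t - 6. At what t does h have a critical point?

h'(t) = -2/t + 4 = 0 gives t = 1/2.
h''(t) = 2/t², which is positive for t > 0, so this is a local minimum.
h(1/2) = -2·ln(1/2) + 2 - 6 ≈ -2.6137.

1/2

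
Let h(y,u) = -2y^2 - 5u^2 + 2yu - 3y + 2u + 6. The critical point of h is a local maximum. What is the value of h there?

257/36

∂h/∂y = -4y + 2u - 3 = 0 and ∂h/∂u = 2y - 10u + 2 = 0, so (y, u) = (-13/18, 1/18).
The Hessian has h_{yy} = -4, h_{uu} = -10, h_{yu} = 2, giving D = 36 > 0 with h_{yy} < 0, so the point is a local maximum.
h(-13/18, 1/18) = 257/36.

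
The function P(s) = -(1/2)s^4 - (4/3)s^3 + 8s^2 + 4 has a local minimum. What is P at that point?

P'(s) = -2s^3 - 4s^2 + 16s = 0 at s = -4, 0, 2.
Since P''(s) = -6s^2 - 8s + 16, we get P''(-4) = -48 < 0 ⇒ local maximum; P''(0) = 16 > 0 ⇒ local minimum; P''(2) = -24 < 0 ⇒ local maximum.
Thus P has its local minimum at s = 0, with value 4.

4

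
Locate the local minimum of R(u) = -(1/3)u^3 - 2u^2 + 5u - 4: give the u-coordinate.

Critical points: R'(u) = -u^2 - 4u + 5 vanishes at u = -5, 1.
R''(u) = -2u - 4. R''(-5) = 6 > 0 ⇒ local minimum; R''(1) = -6 < 0 ⇒ local maximum.
Thus R has its local minimum at u = -5, with value -112/3.

-5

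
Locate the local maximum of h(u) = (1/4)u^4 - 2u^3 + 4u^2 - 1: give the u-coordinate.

2

h'(u) = u^3 - 6u^2 + 8u. Setting h'(u) = 0 gives u ∈ {0, 2, 4}.
h''(u) = 3u^2 - 12u + 8. h''(0) = 8 > 0 ⇒ local minimum; h''(2) = -4 < 0 ⇒ local maximum; h''(4) = 8 > 0 ⇒ local minimum.
So the local maximum value is h(2) = 3.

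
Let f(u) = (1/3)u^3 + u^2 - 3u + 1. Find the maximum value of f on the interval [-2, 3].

f'(u) = u^2 + 2u - 3, whose only zero in [-2, 3] is u = 1.
Candidates: f(-2) = 25/3; f(1) = -2/3; f(3) = 10.
The maximum over the interval is 10, attained at u = 3.

10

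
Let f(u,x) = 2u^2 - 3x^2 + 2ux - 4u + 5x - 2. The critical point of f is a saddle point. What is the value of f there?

∂f/∂u = 4u + 2x - 4 = 0 and ∂f/∂x = 2u - 6x + 5 = 0, so (u, x) = (1/2, 1).
The Hessian has f_{uu} = 4, f_{xx} = -6, f_{ux} = 2, giving D = -28 < 0, so the point is a saddle point.
f(1/2, 1) = -1/2.

-1/2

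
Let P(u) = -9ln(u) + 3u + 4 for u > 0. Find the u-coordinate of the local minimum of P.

P'(u) = -9/u + 3 = 0 gives u = 3.
P''(u) = 9/u², which is positive for u > 0, so this is a local minimum.
P(3) = -9·ln(3) + 9 + 4 ≈ 3.1125.

3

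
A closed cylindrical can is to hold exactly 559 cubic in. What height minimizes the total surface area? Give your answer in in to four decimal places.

8.9284

With radius r and height h, πr²h = 559 so h = 559/(πr²), and S(r) = 2πr² + 2πrh = 2πr² + 2·559/r.
S'(r) = 4πr − 2·559/r² = 0 ⇒ r³ = 559/(2π), so r ≈ 4.4642 and h = 2r ≈ 8.9284.
S''(r) = 4π + 4·559/r³ > 0, so this is the minimum; S ≈ 375.6549.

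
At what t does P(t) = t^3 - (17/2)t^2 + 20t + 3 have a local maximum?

P'(t) = 3t^2 - 17t + 20. Setting P'(t) = 0 gives t ∈ {5/3, 4}.
Second-derivative test with P''(t) = 6t - 17: P''(5/3) = -7 < 0 ⇒ local maximum; P''(4) = 7 > 0 ⇒ local minimum.
Thus P has its local maximum at t = 5/3, with value 937/54.

5/3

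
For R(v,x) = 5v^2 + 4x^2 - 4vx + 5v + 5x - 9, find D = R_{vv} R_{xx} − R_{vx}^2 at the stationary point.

∂R/∂v = 10v - 4x + 5 = 0 and ∂R/∂x = -4v + 8x + 5 = 0, so (v, x) = (-15/16, -35/32).
The Hessian has R_{vv} = 10, R_{xx} = 8, R_{vx} = -4, giving D = 64 > 0 with R_{vv} > 0, so the point is a local minimum.
D = (10)·(8) − (-4)^2 = 64.

64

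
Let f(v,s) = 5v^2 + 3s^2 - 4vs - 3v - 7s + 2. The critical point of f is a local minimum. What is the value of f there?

∂f/∂v = 10v - 4s - 3 = 0 and ∂f/∂s = -4v + 6s - 7 = 0, so (v, s) = (23/22, 41/22).
The Hessian has f_{vv} = 10, f_{ss} = 6, f_{vs} = -4, giving D = 44 > 0 with f_{vv} > 0, so the point is a local minimum.
f(23/22, 41/22) = -67/11.

-67/11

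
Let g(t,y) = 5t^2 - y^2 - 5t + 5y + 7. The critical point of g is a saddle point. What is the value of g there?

12

∂g/∂t = 10t - 5 = 0 and ∂g/∂y = -2y + 5 = 0, so (t, y) = (1/2, 5/2).
The Hessian has g_{tt} = 10, g_{yy} = -2, g_{ty} = 0, giving D = -20 < 0, so the point is a saddle point.
g(1/2, 5/2) = 12.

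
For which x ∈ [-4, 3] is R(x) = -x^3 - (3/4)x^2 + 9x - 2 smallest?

The derivative is -3x^2 - (3/2)x + 9, which vanishes at x = -2 and x = 3/2.
Candidates: R(-4) = 14; R(-2) = -15; R(3/2) = 103/16; R(3) = -35/4.
So the minimum is R(-2) = -15.

-2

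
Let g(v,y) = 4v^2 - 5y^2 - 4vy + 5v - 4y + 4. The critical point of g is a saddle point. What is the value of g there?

∂g/∂v = 8v - 4y + 5 = 0 and ∂g/∂y = -4v - 10y - 4 = 0, so (v, y) = (-11/16, -1/8).
The Hessian has g_{vv} = 8, g_{yy} = -10, g_{vy} = -4, giving D = -96 < 0, so the point is a saddle point.
g(-11/16, -1/8) = 81/32.

81/32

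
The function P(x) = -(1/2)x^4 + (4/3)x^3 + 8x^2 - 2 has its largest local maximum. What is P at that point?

P'(x) = -2x^3 + 4x^2 + 16x = 0 at x = -2, 0, 4.
Since P''(x) = -6x^2 + 8x + 16, we get P''(-2) = -24 < 0 ⇒ local maximum; P''(0) = 16 > 0 ⇒ local minimum; P''(4) = -48 < 0 ⇒ local maximum.
Thus P has its largest local maximum at x = 4, with value 250/3.

250/3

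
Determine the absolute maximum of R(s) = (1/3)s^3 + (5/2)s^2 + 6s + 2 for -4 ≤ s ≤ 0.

2

R'(s) = s^2 + 5s + 6, which vanishes at s = -3 and s = -2.
Candidates: R(-4) = -10/3; R(-3) = -5/2; R(-2) = -8/3; R(0) = 2.
So the maximum is R(0) = 2.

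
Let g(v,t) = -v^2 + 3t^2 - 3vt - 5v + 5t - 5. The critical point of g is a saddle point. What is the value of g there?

∂g/∂v = -2v - 3t - 5 = 0 and ∂g/∂t = -3v + 6t + 5 = 0, so (v, t) = (-5/7, -25/21).
The Hessian has g_{vv} = -2, g_{tt} = 6, g_{vt} = -3, giving D = -21 < 0, so the point is a saddle point.
g(-5/7, -25/21) = -130/21.

-130/21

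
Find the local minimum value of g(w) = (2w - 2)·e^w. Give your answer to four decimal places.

g'(w) = 2·e^w + (2w - 2)·1·e^w = (2w)·e^w. Since e^w > 0, the only critical point is w = 0.
g''(0) has the same sign as 2 > 0, so this is a local minimum.
g(0) = (-2)·e^(0) ≈ -2.0000.

-2.0000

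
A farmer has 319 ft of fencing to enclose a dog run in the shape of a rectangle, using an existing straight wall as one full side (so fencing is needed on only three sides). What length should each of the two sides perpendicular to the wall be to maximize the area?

Let the sides perpendicular to the wall have length x and the parallel side y, so 2x + y = 319 and the area is A = xy = x(319 − 2x).
A'(x) = 319 − 4x = 0 gives x = 319/4, and A''(x) = −4 < 0 confirms a maximum.
Then y = 319 − 2·319/4 = 319/2 and A = 101761/8.

319/4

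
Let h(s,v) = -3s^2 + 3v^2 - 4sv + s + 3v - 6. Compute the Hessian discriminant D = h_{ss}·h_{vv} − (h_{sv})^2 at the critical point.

-52

∂h/∂s = -6s - 4v + 1 = 0 and ∂h/∂v = -4s + 6v + 3 = 0, so (s, v) = (9/26, -7/26).
The Hessian has h_{ss} = -6, h_{vv} = 6, h_{sv} = -4, giving D = -52 < 0, so the point is a saddle point.
D = (-6)·(6) − (-4)^2 = -52.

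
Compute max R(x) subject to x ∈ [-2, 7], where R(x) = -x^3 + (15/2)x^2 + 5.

135/2

The derivative is -3x^2 + 15x, which vanishes at x = 0 and x = 5.
Evaluating at the critical points and endpoints: R(-2) = 43, R(0) = 5, R(5) = 135/2, R(7) = 59/2.
So the maximum is R(5) = 135/2.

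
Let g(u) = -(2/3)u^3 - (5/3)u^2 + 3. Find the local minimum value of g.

118/81

g'(u) = -2u^2 - (10/3)u = 0 at u = -5/3, 0.
Second-derivative test with g''(u) = -4u - 10/3: g''(-5/3) = 10/3 > 0 ⇒ local minimum; g''(0) = -10/3 < 0 ⇒ local maximum.
Thus g has its local minimum at u = -5/3, with value 118/81.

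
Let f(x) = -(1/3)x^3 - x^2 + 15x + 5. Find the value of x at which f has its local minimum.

Critical points: f'(x) = -x^2 - 2x + 15 vanishes at x = -5, 3.
f''(x) = -2x - 2. f''(-5) = 8 > 0 ⇒ local minimum; f''(3) = -8 < 0 ⇒ local maximum.
The local minimum is f(-5) = -160/3.

-5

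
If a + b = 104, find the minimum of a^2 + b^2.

With a + b = 104, a^2 + b^2 = a^2 + (104 − a)^2.
The derivative 2a − 2(104 − a) = 4a − 208 vanishes at a = 52; second derivative 4 > 0, a minimum.
The minimum is 2·(52)^2 = 5408.

5408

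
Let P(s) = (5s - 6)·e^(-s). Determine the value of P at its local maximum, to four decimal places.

0.5540

Differentiating with the product rule gives P'(s) = (-5s + 11)·e^(-s). Since e^(-s) > 0, the only critical point is s = 11/5.
P''(11/5) has the same sign as -5 < 0, so this is a local maximum.
P(11/5) = (5)·e^(-11/5) ≈ 0.5540.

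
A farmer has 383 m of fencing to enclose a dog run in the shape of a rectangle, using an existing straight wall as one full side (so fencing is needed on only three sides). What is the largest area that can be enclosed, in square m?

146689/8

Let the sides perpendicular to the wall have length x and the parallel side y, so 2x + y = 383 and the area is A = xy = x(383 − 2x).
A'(x) = 383 − 4x = 0 gives x = 383/4, and A''(x) = −4 < 0 confirms a maximum.
Then y = 383 − 2·383/4 = 383/2 and A = 146689/8.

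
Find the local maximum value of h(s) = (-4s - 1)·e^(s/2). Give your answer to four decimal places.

2.5972

By the product rule, h'(s) = (-2s - 9/2)·e^(s/2). Since e^(s/2) > 0, the only critical point is s = -9/4.
h''(-9/4) has the same sign as -2 < 0, so this is a local maximum.
h(-9/4) = (8)·e^(-9/8) ≈ 2.5972.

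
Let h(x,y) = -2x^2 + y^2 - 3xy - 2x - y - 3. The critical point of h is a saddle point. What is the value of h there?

-43/17

∂h/∂x = -4x - 3y - 2 = 0 and ∂h/∂y = -3x + 2y - 1 = 0, so (x, y) = (-7/17, -2/17).
The Hessian has h_{xx} = -4, h_{yy} = 2, h_{xy} = -3, giving D = -17 < 0, so the point is a saddle point.
h(-7/17, -2/17) = -43/17.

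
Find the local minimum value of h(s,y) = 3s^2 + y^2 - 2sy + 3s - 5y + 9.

9/4

∂h/∂s = 6s - 2y + 3 = 0 and ∂h/∂y = -2s + 2y - 5 = 0, so (s, y) = (1/2, 3).
The Hessian has h_{ss} = 6, h_{yy} = 2, h_{sy} = -2, giving D = 8 > 0 with h_{ss} > 0, so the point is a local minimum.
h(1/2, 3) = 9/4.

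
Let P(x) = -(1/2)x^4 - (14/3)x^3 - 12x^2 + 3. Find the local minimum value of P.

P'(x) = -2x^3 - 14x^2 - 24x = 0 at x = -4, -3, 0.
P''(x) = -6x^2 - 28x - 24. P''(-4) = -8 < 0 ⇒ local maximum; P''(-3) = 6 > 0 ⇒ local minimum; P''(0) = -24 < 0 ⇒ local maximum.
So the local minimum value is P(-3) = -39/2.

-39/2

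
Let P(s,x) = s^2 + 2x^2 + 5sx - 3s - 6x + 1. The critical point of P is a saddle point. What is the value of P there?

-19/17

∂P/∂s = 2s + 5x - 3 = 0 and ∂P/∂x = 5s + 4x - 6 = 0, so (s, x) = (18/17, 3/17).
The Hessian has P_{ss} = 2, P_{xx} = 4, P_{sx} = 5, giving D = -17 < 0, so the point is a saddle point.
P(18/17, 3/17) = -19/17.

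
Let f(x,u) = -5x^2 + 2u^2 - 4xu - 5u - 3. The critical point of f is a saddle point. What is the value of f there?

∂f/∂x = -10x - 4u = 0 and ∂f/∂u = -4x + 4u - 5 = 0, so (x, u) = (-5/14, 25/28).
The Hessian has f_{xx} = -10, f_{uu} = 4, f_{xu} = -4, giving D = -56 < 0, so the point is a saddle point.
f(-5/14, 25/28) = -293/56.

-293/56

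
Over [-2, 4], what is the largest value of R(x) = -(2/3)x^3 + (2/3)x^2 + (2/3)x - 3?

The derivative is -2x^2 + (4/3)x + 2/3, which vanishes at x = -1/3 and x = 1.
Candidates: R(-2) = 11/3,  R(-1/3) = -253/81,  R(1) = -7/3,  R(4) = -97/3.
The maximum over the interval is 11/3, attained at x = -2.

11/3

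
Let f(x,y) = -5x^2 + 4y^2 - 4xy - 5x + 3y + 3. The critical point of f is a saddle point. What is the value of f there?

∂f/∂x = -10x - 4y - 5 = 0 and ∂f/∂y = -4x + 8y + 3 = 0, so (x, y) = (-7/24, -25/48).
The Hessian has f_{xx} = -10, f_{yy} = 8, f_{xy} = -4, giving D = -96 < 0, so the point is a saddle point.
f(-7/24, -25/48) = 283/96.

283/96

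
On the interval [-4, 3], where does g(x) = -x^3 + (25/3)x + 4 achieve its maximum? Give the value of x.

-4

The derivative is -3x^2 + 25/3, which vanishes at x = -5/3 and x = 5/3.
Evaluating at the critical points and endpoints: g(-4) = 104/3; g(-5/3) = -142/27; g(5/3) = 358/27; g(3) = 2.
So the maximum is g(-4) = 104/3.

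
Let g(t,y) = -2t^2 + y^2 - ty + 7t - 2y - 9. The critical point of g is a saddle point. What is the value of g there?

∂g/∂t = -4t - y + 7 = 0 and ∂g/∂y = -t + 2y - 2 = 0, so (t, y) = (4/3, 5/3).
The Hessian has g_{tt} = -4, g_{yy} = 2, g_{ty} = -1, giving D = -9 < 0, so the point is a saddle point.
g(4/3, 5/3) = -6.

-6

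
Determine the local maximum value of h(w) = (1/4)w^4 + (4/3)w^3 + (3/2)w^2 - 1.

h'(w) = w^3 + 4w^2 + 3w. Setting h'(w) = 0 gives w ∈ {-3, -1, 0}.
h''(w) = 3w^2 + 8w + 3. h''(-3) = 6 > 0 ⇒ local minimum; h''(-1) = -2 < 0 ⇒ local maximum; h''(0) = 3 > 0 ⇒ local minimum.
The local maximum is h(-1) = -7/12.

-7/12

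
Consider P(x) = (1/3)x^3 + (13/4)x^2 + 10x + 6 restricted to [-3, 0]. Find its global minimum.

Differentiating, P'(x) = x^2 + (13/2)x + 10; whose only zero in [-3, 0] is x = -5/2.
Candidates: P(-3) = -15/4, P(-5/2) = -187/48, P(0) = 6.
So the minimum is P(-5/2) = -187/48.

-187/48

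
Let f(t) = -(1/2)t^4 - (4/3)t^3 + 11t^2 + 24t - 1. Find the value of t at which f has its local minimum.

-1

Critical points: f'(t) = -2t^3 - 4t^2 + 22t + 24 vanishes at t = -4, -1, 3.
Since f''(t) = -6t^2 - 8t + 22, we get f''(-4) = -42 < 0 ⇒ local maximum; f''(-1) = 24 > 0 ⇒ local minimum; f''(3) = -56 < 0 ⇒ local maximum.
So the local minimum value is f(-1) = -79/6.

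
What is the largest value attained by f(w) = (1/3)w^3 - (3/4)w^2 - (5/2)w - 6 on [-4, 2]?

Differentiating, f'(w) = w^2 - (3/2)w - 5/2; whose only zero in [-4, 2] is w = -1.
Evaluating at the critical points and endpoints: f(-4) = -88/3; f(-1) = -55/12; f(2) = -34/3.
Hence the absolute maximum is -55/12 at w = -1.

-55/12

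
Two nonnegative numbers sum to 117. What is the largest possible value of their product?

13689/4

With x + y = 117, the product is P(x) = x(117 − x).
P'(x) = 117 − 2x = 0 gives x = 117/2; P'' = −2 < 0, so this is the maximum.
P = 117/2·117/2 = 13689/4.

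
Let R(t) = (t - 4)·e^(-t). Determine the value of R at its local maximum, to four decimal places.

Differentiating with the product rule gives R'(t) = (-t + 5)·e^(-t). Since e^(-t) > 0, the only critical point is t = 5.
R''(5) has the same sign as -1 < 0, so this is a local maximum.
R(5) = (1)·e^(-5) ≈ 0.0067.

0.0067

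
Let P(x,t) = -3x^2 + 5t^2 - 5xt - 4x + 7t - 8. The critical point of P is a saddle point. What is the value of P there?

∂P/∂x = -6x - 5t - 4 = 0 and ∂P/∂t = -5x + 10t + 7 = 0, so (x, t) = (-1/17, -62/85).
The Hessian has P_{xx} = -6, P_{tt} = 10, P_{xt} = -5, giving D = -85 < 0, so the point is a saddle point.
P(-1/17, -62/85) = -887/85.

-887/85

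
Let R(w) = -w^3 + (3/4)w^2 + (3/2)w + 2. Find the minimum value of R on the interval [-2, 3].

-55/4

The derivative is -3w^2 + (3/2)w + 3/2, which vanishes at w = -1/2 and w = 1.
Compare values at every candidate in [-2, 3]: R(-2) = 10,  R(-1/2) = 25/16,  R(1) = 13/4,  R(3) = -55/4.
Hence the absolute minimum is -55/4 at w = 3.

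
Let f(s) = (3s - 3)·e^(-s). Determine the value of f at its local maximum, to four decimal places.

0.4060

By the product rule, f'(s) = (-3s + 6)·e^(-s). Since e^(-s) > 0, the only critical point is s = 2.
f''(2) has the same sign as -3 < 0, so this is a local maximum.
f(2) = (3)·e^(-2) ≈ 0.4060.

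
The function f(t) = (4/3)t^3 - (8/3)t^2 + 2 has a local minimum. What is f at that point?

34/81

f'(t) = 4t^2 - (16/3)t = 0 at t = 0, 4/3.
Since f''(t) = 8t - 16/3, we get f''(0) = -16/3 < 0 ⇒ local maximum; f''(4/3) = 16/3 > 0 ⇒ local minimum.
Thus f has its local minimum at t = 4/3, with value 34/81.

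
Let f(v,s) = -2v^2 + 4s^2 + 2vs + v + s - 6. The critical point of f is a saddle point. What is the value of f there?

∂f/∂v = -4v + 2s + 1 = 0 and ∂f/∂s = 2v + 8s + 1 = 0, so (v, s) = (1/6, -1/6).
The Hessian has f_{vv} = -4, f_{ss} = 8, f_{vs} = 2, giving D = -36 < 0, so the point is a saddle point.
f(1/6, -1/6) = -6.

-6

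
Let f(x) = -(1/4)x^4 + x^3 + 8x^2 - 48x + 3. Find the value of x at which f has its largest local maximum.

f'(x) = -x^3 + 3x^2 + 16x - 48 = 0 at x = -4, 3, 4.
Second-derivative test with f''(x) = -3x^2 + 6x + 16: f''(-4) = -56 < 0 ⇒ local maximum; f''(3) = 7 > 0 ⇒ local minimum; f''(4) = -8 < 0 ⇒ local maximum.
Thus f has its largest local maximum at x = -4, with value 195.

-4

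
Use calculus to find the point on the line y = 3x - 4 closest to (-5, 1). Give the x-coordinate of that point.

Minimize D(x)^2 = (x + 5)^2 + (3x - 5)^2.
d/dx[D^2] = 2(x + 5) + 2·3·(3x - 5) = 0 ⇒ x = 1.
Then y = -1 and the distance is √(40) ≈ 6.3246.

1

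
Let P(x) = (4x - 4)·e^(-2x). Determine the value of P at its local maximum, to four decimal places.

0.0996

Differentiating with the product rule gives P'(x) = (-8x + 12)·e^(-2x). Since e^(-2x) > 0, the only critical point is x = 3/2.
P''(3/2) has the same sign as -8 < 0, so this is a local maximum.
P(3/2) = (2)·e^(-3) ≈ 0.0996.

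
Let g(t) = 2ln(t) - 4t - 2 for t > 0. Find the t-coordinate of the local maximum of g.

g'(t) = 2/t − 4 = 0 gives t = 1/2.
g''(t) = -2/t², which is negative for t > 0, so this is a local maximum.
g(1/2) = 2·ln(1/2) - 2 - 2 ≈ -5.3863.

1/2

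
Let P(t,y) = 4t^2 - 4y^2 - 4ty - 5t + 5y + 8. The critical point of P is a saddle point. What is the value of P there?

27/4

∂P/∂t = 8t - 4y - 5 = 0 and ∂P/∂y = -4t - 8y + 5 = 0, so (t, y) = (3/4, 1/4).
The Hessian has P_{tt} = 8, P_{yy} = -8, P_{ty} = -4, giving D = -80 < 0, so the point is a saddle point.
P(3/4, 1/4) = 27/4.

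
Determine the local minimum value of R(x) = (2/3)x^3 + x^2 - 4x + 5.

8/3

R'(x) = 2x^2 + 2x - 4. Setting R'(x) = 0 gives x ∈ {-2, 1}.
Second-derivative test with R''(x) = 4x + 2: R''(-2) = -6 < 0 ⇒ local maximum; R''(1) = 6 > 0 ⇒ local minimum.
So the local minimum value is R(1) = 8/3.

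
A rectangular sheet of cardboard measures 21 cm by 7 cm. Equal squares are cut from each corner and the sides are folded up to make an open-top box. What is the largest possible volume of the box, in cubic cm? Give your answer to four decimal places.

With cut size x, the volume is V(x) = x(21 − 2x)(7 − 2x) for 0 < x < 3.5.
V'(x) = 12x^2 − 112x + 147. Setting V'(x) = 0 gives x ≈ 1.5800 (the root in (0, 3.5)).
V''(x) = 24x − 112 is negative there, so this is the maximum; V ≈ 108.2388.

108.2388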